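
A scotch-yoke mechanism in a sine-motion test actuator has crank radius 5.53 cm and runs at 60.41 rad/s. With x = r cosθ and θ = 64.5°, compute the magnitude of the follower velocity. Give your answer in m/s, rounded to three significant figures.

ω = 60.41 rad/s
x = r cosθ ⇒ ẋ = −rω sinθ.
|v| = rω|sinθ| = 0.0553·60.41·|sin 64.5°| = 3.0152 m/s.

3.02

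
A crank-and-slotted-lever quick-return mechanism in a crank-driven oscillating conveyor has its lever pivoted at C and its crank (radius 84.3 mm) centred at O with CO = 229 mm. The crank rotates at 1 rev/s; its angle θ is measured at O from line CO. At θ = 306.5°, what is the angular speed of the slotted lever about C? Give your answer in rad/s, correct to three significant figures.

1.42

ω = 6.283 rad/s (from 1 rev/s).
Crank pin A relative to C: A = (d + r cosθ, r sinθ); lever angle φ = atan2(r sinθ, d + r cosθ).
Differentiating tanφ: φ̇ = rω(d cosθ + r)/(d² + r² + 2dr cosθ).
d² + r² + 2dr cosθ = |CA|² = 0.0825132 m²;  d cosθ + r = +0.22051 m.
|ω_lever| = |0.0843·6.283·+0.22051| / 0.0825132 = 1.4155 rad/s.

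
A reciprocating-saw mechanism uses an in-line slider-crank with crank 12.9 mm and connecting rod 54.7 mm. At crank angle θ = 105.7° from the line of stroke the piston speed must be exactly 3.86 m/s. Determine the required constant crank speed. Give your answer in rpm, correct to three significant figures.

For an in-line slider-crank, |v_piston| = rω|sinθ|·[1 + r cosθ/√(L² − r² sin²θ)].
With r = 0.0129 m, L = 0.0547 m, θ = 105.7°: the bracketed kinematic factor |dx/dθ| = 0.011605 m.
ω = v/|dx/dθ| = 3.86/0.011605 = 332.62 rad/s.
N = 60ω/(2π) = 3176.3 rpm.

3180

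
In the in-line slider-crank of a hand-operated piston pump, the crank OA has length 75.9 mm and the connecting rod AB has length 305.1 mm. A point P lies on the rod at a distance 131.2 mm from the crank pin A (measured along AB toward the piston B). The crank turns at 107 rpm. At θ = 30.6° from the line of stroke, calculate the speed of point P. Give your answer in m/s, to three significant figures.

0.631

ω = 11.21 rad/s.  Crank-pin speed |V_A| = rω = 0.85046 m/s, perpendicular to OA.
Rod angle: sinφ = −(r/L) sinθ ⇒ φ = -7.275°; ω_rod = −rω cosθ/√(L²−r²sin²θ) = -2.4188 rad/s.
V_P = V_A + ω_rod × AP, with AP = 0.1312 m along the rod.
Components: V_Px = −rω sinθ − a·ω_rod·sinφ = -0.47311 m/s;  V_Py = rω cosθ + a·ω_rod·cosφ = +0.41724 m/s.
|V_P| = √(V_Px² + V_Py²) = 0.63081 m/s.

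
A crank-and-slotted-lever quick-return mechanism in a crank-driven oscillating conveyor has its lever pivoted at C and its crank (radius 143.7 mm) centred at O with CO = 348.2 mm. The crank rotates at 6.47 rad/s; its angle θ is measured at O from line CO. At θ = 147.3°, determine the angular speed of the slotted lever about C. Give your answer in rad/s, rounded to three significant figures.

2.41

ω = 6.47 rad/s
Crank pin A relative to C: A = (d + r cosθ, r sinθ); lever angle φ = atan2(r sinθ, d + r cosθ).
Differentiating tanφ: φ̇ = rω(d cosθ + r)/(d² + r² + 2dr cosθ).
d² + r² + 2dr cosθ = |CA|² = 0.0576807 m²;  d cosθ + r = -0.14931 m.
|ω_lever| = |0.1437·6.47·-0.14931| / 0.0576807 = 2.4068 rad/s.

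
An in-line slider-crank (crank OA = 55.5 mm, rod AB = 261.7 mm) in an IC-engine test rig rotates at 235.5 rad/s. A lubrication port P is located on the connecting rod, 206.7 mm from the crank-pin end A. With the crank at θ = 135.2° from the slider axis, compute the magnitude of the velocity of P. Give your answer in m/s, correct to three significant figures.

8.33

ω = 235.5 rad/s.  Crank-pin speed |V_A| = rω = 13.07 m/s, perpendicular to OA.
Rod angle: sinφ = −(r/L) sinθ ⇒ φ = -8.594°; ω_rod = −rω cosθ/√(L²−r²sin²θ) = +35.841 rad/s.
V_P = V_A + ω_rod × AP, with AP = 0.2067 m along the rod.
Components: V_Px = −rω sinθ − a·ω_rod·sinφ = -8.1027 m/s;  V_Py = rω cosθ + a·ω_rod·cosφ = -1.9491 m/s.
|V_P| = √(V_Px² + V_Py²) = 8.3338 m/s.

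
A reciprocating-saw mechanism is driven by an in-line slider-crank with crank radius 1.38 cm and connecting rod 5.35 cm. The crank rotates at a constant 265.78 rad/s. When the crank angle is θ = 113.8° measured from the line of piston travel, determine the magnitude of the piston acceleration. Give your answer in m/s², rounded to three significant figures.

565

ω = 265.8 rad/s
x(θ) = r cosθ + √(L² − r² sin²θ); with ω constant, a = ω²·d²x/dθ².
d²x/dθ² = −r cosθ − r²(cos2θ)/√u − r⁴ sin²2θ/(4u^{3/2}),  u = L² − r² sin²θ = 0.00270282 m².
Substituting r = 0.0138 m, L = 0.0535 m, θ = 113.8°: d²x/dθ² = +0.0080038 m.
a = ω²·d²x/dθ² = (265.8)²·(+0.0080038) = +565.38 m/s²;  |a| = 565.38 m/s².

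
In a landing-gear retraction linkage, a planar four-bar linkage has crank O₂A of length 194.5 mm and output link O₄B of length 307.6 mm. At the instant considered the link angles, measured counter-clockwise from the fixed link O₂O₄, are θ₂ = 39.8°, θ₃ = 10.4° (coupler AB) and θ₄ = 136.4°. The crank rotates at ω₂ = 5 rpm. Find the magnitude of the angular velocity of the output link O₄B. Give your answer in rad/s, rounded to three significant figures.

ω₂ = 0.5236 rad/s (from 5 rpm).
Differentiating the loop-closure r₂e^{iθ₂}+r₃e^{iθ₃}=r₁+r₄e^{iθ₄} gives r₂ω₂e^{iθ₂}+r₃ω₃e^{iθ₃}=r₄ω₄e^{iθ₄}.
Eliminating the other unknown: ω₄ = r₂ω₂ sin(θ₂−θ₃) / [r₄ sin(θ₄−θ₃)].
Numerator sine = +0.49090; denominator sine = +0.80902.
Result = 0.1945·0.5236·(+0.49090) / (0.3076·(+0.80902)) = +0.2009 rad/s; magnitude 0.2009 rad/s.

0.201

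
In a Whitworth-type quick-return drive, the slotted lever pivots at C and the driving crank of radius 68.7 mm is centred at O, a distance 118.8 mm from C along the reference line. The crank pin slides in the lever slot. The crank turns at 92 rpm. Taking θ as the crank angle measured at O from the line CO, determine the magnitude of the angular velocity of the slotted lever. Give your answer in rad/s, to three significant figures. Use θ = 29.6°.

ω = 9.634 rad/s (from 92 rpm).
Crank pin A relative to C: A = (d + r cosθ, r sinθ); lever angle φ = atan2(r sinθ, d + r cosθ).
Differentiating tanφ: φ̇ = rω(d cosθ + r)/(d² + r² + 2dr cosθ).
d² + r² + 2dr cosθ = |CA|² = 0.033026 m²;  d cosθ + r = +0.172 m.
|ω_lever| = |0.0687·9.634·+0.172| / 0.033026 = 3.447 rad/s.

3.45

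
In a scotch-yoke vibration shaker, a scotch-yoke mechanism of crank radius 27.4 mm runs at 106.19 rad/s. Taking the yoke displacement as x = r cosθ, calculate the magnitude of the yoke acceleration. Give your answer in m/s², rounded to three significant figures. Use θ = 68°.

116

ω = 106.2 rad/s
x = r cosθ ⇒ ẍ = −rω² cosθ (ω constant).
|a| = rω²|cosθ| = 0.0274·(106.2)²·|cos 68°| = 115.74 m/s².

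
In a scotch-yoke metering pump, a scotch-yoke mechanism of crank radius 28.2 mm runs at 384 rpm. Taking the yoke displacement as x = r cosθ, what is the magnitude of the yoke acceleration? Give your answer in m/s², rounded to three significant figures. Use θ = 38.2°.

35.8

ω = 40.21 rad/s (from 384 rpm).
x = r cosθ ⇒ ẍ = −rω² cosθ (ω constant).
|a| = rω²|cosθ| = 0.0282·(40.21)²·|cos 38.2°| = 35.835 m/s².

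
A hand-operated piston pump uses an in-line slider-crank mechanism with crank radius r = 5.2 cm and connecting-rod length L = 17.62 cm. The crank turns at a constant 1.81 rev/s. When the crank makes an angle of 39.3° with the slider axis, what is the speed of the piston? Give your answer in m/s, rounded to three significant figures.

0.462

ω = 2π·1.81 = 11.37 rad/s
For an in-line slider-crank, x = r cosθ + √(L² − r² sin²θ), so v = −rω sinθ·[1 + r cosθ/√(L² − r² sin²θ)].
With r = 0.052 m, L = 0.1762 m, θ = 39.3°: √(L² − r² sin²θ) = 0.17309 m.
v = −0.052·11.37·0.63338·[1 + 0.052·0.77384/0.17309] = -0.46164 m/s.
|v| = 0.46164 m/s.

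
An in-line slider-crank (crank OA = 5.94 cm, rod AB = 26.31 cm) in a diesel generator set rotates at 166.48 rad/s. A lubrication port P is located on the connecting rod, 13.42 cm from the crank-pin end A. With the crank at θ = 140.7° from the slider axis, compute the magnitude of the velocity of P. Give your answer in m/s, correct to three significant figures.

ω = 166.5 rad/s.  Crank-pin speed |V_A| = rω = 9.8889 m/s, perpendicular to OA.
Rod angle: sinφ = −(r/L) sinθ ⇒ φ = -8.221°; ω_rod = −rω cosθ/√(L²−r²sin²θ) = +29.388 rad/s.
V_P = V_A + ω_rod × AP, with AP = 0.1342 m along the rod.
Components: V_Px = −rω sinθ − a·ω_rod·sinφ = -5.6995 m/s;  V_Py = rω cosθ + a·ω_rod·cosφ = -3.7491 m/s.
|V_P| = √(V_Px² + V_Py²) = 6.822 m/s.

6.82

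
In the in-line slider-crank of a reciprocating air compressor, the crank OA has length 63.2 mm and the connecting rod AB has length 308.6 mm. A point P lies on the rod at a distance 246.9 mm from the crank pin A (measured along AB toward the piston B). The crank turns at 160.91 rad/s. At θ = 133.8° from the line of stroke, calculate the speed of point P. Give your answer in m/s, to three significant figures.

6.65

ω = 160.9 rad/s.  Crank-pin speed |V_A| = rω = 10.17 m/s, perpendicular to OA.
Rod angle: sinφ = −(r/L) sinθ ⇒ φ = -8.500°; ω_rod = −rω cosθ/√(L²−r²sin²θ) = +23.062 rad/s.
V_P = V_A + ω_rod × AP, with AP = 0.2469 m along the rod.
Components: V_Px = −rω sinθ − a·ω_rod·sinφ = -6.4983 m/s;  V_Py = rω cosθ + a·ω_rod·cosφ = -1.4073 m/s.
|V_P| = √(V_Px² + V_Py²) = 6.6489 m/s.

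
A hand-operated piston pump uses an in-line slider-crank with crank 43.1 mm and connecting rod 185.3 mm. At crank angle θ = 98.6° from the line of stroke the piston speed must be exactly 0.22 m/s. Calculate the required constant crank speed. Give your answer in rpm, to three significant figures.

51.1

For an in-line slider-crank, |v_piston| = rω|sinθ|·[1 + r cosθ/√(L² − r² sin²θ)].
With r = 0.0431 m, L = 0.1853 m, θ = 98.6°: the bracketed kinematic factor |dx/dθ| = 0.041092 m.
ω = v/|dx/dθ| = 0.22/0.041092 = 5.3538 rad/s.
N = 60ω/(2π) = 51.125 rpm.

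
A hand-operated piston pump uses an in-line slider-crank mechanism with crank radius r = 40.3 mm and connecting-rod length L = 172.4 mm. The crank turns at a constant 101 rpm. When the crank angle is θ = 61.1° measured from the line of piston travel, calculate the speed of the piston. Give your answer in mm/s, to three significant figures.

416

ω = 2π·101/60 = 10.58 rad/s
For an in-line slider-crank, x = r cosθ + √(L² − r² sin²θ), so v = −rω sinθ·[1 + r cosθ/√(L² − r² sin²θ)].
With r = 0.0403 m, L = 0.1724 m, θ = 61.1°: √(L² − r² sin²θ) = 0.16875 m.
v = −0.0403·10.58·0.87546·[1 + 0.0403·0.48328/0.16875] = -0.41623 m/s.
|v| = 0.41623 m/s = 416.23 mm/s.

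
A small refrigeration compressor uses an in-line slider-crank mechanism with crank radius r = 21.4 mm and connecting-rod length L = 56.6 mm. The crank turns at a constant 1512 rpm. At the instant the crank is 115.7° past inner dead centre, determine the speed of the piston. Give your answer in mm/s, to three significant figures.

2520

ω = 2π·1512/60 = 158.3 rad/s
For an in-line slider-crank, x = r cosθ + √(L² − r² sin²θ), so v = −rω sinθ·[1 + r cosθ/√(L² − r² sin²θ)].
With r = 0.0214 m, L = 0.0566 m, θ = 115.7°: √(L² − r² sin²θ) = 0.053214 m.
v = −0.0214·158.3·0.90108·[1 + 0.0214·-0.43366/0.053214] = -2.5207 m/s.
|v| = 2.5207 m/s = 2520.7 mm/s.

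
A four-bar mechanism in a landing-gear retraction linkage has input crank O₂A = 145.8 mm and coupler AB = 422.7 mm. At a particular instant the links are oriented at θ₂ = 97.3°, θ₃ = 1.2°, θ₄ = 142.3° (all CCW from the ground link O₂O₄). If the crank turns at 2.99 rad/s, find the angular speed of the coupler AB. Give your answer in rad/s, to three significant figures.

1.16

ω₂ = 2.99 rad/s
Differentiating the loop-closure r₂e^{iθ₂}+r₃e^{iθ₃}=r₁+r₄e^{iθ₄} gives r₂ω₂e^{iθ₂}+r₃ω₃e^{iθ₃}=r₄ω₄e^{iθ₄}.
Eliminating the other unknown: ω₃ = r₂ω₂ sin(θ₄−θ₂) / [r₃ sin(θ₃−θ₄)].
Numerator sine = +0.70711; denominator sine = -0.62796.
Result = 0.1458·2.99·(+0.70711) / (0.4227·(-0.62796)) = -1.1613 rad/s; magnitude 1.1613 rad/s.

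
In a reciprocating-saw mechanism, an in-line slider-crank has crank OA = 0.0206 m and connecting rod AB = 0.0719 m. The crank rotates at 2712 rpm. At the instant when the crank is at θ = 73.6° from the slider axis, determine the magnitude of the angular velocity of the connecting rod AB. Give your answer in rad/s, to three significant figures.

23.9

ω = 284 rad/s (converted from 2712 rpm).
The rod makes angle φ with the slider axis where L sinφ = r sinθ; differentiating, L cosφ·φ̇ = r ω cosθ.
L cosφ = √(L² − r² sin²θ) = 0.069131 m.
|ω_rod| = r ω |cosθ| / √(L² − r² sin²θ) = 0.0206·284·0.28234/0.069131 = 23.894 rad/s.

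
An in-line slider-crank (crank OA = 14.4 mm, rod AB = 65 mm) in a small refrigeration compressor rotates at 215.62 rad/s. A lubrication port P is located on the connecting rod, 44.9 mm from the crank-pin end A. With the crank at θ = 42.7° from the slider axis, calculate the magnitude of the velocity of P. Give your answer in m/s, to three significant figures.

2.45

ω = 215.6 rad/s.  Crank-pin speed |V_A| = rω = 3.1049 m/s, perpendicular to OA.
Rod angle: sinφ = −(r/L) sinθ ⇒ φ = -8.641°; ω_rod = −rω cosθ/√(L²−r²sin²θ) = -35.509 rad/s.
V_P = V_A + ω_rod × AP, with AP = 0.0449 m along the rod.
Components: V_Px = −rω sinθ − a·ω_rod·sinφ = -2.3452 m/s;  V_Py = rω cosθ + a·ω_rod·cosφ = +0.70562 m/s.
|V_P| = √(V_Px² + V_Py²) = 2.449 m/s.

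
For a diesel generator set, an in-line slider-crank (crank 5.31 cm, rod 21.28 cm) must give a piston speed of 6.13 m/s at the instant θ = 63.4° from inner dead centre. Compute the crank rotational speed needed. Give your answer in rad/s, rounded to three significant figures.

For an in-line slider-crank, |v_piston| = rω|sinθ|·[1 + r cosθ/√(L² − r² sin²θ)].
With r = 0.0531 m, L = 0.2128 m, θ = 63.4°: the bracketed kinematic factor |dx/dθ| = 0.052922 m.
ω = v/|dx/dθ| = 6.13/0.052922 = 115.83 rad/s.

116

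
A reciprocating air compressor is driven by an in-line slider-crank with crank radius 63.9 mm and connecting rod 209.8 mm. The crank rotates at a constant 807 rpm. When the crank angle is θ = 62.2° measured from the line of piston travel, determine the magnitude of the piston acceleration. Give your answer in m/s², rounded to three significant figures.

134

ω = 2π·807/60 = 84.51 rad/s
x(θ) = r cosθ + √(L² − r² sin²θ); with ω constant, a = ω²·d²x/dθ².
d²x/dθ² = −r cosθ − r²(cos2θ)/√u − r⁴ sin²2θ/(4u^{3/2}),  u = L² − r² sin²θ = 0.040821 m².
Substituting r = 0.0639 m, L = 0.2098 m, θ = 62.2°: d²x/dθ² = -0.018728 m.
a = ω²·d²x/dθ² = (84.51)²·(-0.018728) = -133.75 m/s²;  |a| = 133.75 m/s².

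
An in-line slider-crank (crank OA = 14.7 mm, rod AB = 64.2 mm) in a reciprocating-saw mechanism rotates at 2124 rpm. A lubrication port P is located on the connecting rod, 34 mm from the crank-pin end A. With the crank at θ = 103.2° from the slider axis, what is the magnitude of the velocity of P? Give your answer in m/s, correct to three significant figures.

3.11

ω = 222.4 rad/s.  Crank-pin speed |V_A| = rω = 3.2696 m/s, perpendicular to OA.
Rod angle: sinφ = −(r/L) sinθ ⇒ φ = -12.881°; ω_rod = −rω cosθ/√(L²−r²sin²θ) = +11.93 rad/s.
V_P = V_A + ω_rod × AP, with AP = 0.034 m along the rod.
Components: V_Px = −rω sinθ − a·ω_rod·sinφ = -3.0928 m/s;  V_Py = rω cosθ + a·ω_rod·cosφ = -0.35122 m/s.
|V_P| = √(V_Px² + V_Py²) = 3.1127 m/s.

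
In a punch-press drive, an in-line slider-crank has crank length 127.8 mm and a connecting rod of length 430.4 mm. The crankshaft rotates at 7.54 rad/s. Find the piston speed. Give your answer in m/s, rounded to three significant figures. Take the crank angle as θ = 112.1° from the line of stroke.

ω = 7.54 rad/s
For an in-line slider-crank, x = r cosθ + √(L² − r² sin²θ), so v = −rω sinθ·[1 + r cosθ/√(L² − r² sin²θ)].
With r = 0.1278 m, L = 0.4304 m, θ = 112.1°: √(L² − r² sin²θ) = 0.41379 m.
v = −0.1278·7.54·0.92653·[1 + 0.1278·-0.37622/0.41379] = -0.78907 m/s.
|v| = 0.78907 m/s.

0.789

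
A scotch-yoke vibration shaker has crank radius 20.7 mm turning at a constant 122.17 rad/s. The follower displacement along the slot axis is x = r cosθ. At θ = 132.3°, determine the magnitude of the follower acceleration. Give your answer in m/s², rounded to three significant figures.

ω = 122.2 rad/s
x = r cosθ ⇒ ẍ = −rω² cosθ (ω constant).
|a| = rω²|cosθ| = 0.0207·(122.2)²·|cos 132.3°| = 207.93 m/s².

208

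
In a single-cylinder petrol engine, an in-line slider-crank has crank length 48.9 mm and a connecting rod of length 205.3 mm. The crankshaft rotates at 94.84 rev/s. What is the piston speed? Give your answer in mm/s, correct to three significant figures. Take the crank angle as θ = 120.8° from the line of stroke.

ω = 2π·94.8 = 595.9 rad/s
For an in-line slider-crank, x = r cosθ + √(L² − r² sin²θ), so v = −rω sinθ·[1 + r cosθ/√(L² − r² sin²θ)].
With r = 0.0489 m, L = 0.2053 m, θ = 120.8°: √(L² − r² sin²θ) = 0.20096 m.
v = −0.0489·595.9·0.85896·[1 + 0.0489·-0.51204/0.20096] = -21.911 m/s.
|v| = 21.911 m/s = 21911 mm/s.

21900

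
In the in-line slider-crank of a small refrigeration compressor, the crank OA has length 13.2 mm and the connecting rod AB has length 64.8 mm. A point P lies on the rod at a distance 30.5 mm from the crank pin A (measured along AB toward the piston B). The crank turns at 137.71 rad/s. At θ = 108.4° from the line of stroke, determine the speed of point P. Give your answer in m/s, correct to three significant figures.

ω = 137.7 rad/s.  Crank-pin speed |V_A| = rω = 1.8178 m/s, perpendicular to OA.
Rod angle: sinφ = −(r/L) sinθ ⇒ φ = -11.145°; ω_rod = −rω cosθ/√(L²−r²sin²θ) = +9.0248 rad/s.
V_P = V_A + ω_rod × AP, with AP = 0.0305 m along the rod.
Components: V_Px = −rω sinθ − a·ω_rod·sinφ = -1.6716 m/s;  V_Py = rω cosθ + a·ω_rod·cosφ = -0.30371 m/s.
|V_P| = √(V_Px² + V_Py²) = 1.699 m/s.

1.70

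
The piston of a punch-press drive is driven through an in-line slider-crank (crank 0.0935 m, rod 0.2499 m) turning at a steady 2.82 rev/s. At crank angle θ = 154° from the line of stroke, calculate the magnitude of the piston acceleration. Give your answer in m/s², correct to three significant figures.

19.3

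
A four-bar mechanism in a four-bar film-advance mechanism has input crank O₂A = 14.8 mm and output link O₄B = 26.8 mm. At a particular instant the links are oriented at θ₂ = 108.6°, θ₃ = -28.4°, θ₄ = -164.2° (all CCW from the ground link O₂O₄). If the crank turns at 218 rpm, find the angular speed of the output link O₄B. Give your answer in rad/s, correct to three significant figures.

ω₂ = 22.83 rad/s (from 218 rpm).
Differentiating the loop-closure r₂e^{iθ₂}+r₃e^{iθ₃}=r₁+r₄e^{iθ₄} gives r₂ω₂e^{iθ₂}+r₃ω₃e^{iθ₃}=r₄ω₄e^{iθ₄}.
Eliminating the other unknown: ω₄ = r₂ω₂ sin(θ₂−θ₃) / [r₄ sin(θ₄−θ₃)].
Numerator sine = +0.68200; denominator sine = -0.69717.
Result = 0.0148·22.83·(+0.68200) / (0.0268·(-0.69717)) = -12.333 rad/s; magnitude 12.333 rad/s.

12.3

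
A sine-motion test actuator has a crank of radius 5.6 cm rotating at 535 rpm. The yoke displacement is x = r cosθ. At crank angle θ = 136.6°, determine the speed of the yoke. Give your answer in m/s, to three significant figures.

ω = 56.03 rad/s (from 535 rpm).
x = r cosθ ⇒ ẋ = −rω sinθ.
|v| = rω|sinθ| = 0.056·56.03·|sin 136.6°| = 2.1557 m/s.

2.16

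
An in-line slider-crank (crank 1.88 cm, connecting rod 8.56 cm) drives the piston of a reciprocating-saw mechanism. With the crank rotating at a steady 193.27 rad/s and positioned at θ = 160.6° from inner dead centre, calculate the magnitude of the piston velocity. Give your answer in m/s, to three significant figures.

0.956

ω = 193.3 rad/s
For an in-line slider-crank, x = r cosθ + √(L² − r² sin²θ), so v = −rω sinθ·[1 + r cosθ/√(L² − r² sin²θ)].
With r = 0.0188 m, L = 0.0856 m, θ = 160.6°: √(L² − r² sin²θ) = 0.085372 m.
v = −0.0188·193.3·0.33216·[1 + 0.0188·-0.94322/0.085372] = -0.95621 m/s.
|v| = 0.95621 m/s.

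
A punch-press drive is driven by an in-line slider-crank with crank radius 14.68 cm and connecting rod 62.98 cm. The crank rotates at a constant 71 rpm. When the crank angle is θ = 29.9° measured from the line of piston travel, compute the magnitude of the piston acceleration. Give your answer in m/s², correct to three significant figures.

ω = 2π·71/60 = 7.435 rad/s
x(θ) = r cosθ + √(L² − r² sin²θ); with ω constant, a = ω²·d²x/dθ².
d²x/dθ² = −r cosθ − r²(cos2θ)/√u − r⁴ sin²2θ/(4u^{3/2}),  u = L² − r² sin²θ = 0.391293 m².
Substituting r = 0.1468 m, L = 0.6298 m, θ = 29.9°: d²x/dθ² = -0.14494 m.
a = ω²·d²x/dθ² = (7.435)²·(-0.14494) = -8.0126 m/s²;  |a| = 8.0126 m/s².

8.01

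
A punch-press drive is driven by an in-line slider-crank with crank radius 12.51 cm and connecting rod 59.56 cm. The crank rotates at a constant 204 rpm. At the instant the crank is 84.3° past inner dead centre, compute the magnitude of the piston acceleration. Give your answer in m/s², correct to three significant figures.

6.34

ω = 2π·204/60 = 21.36 rad/s
x(θ) = r cosθ + √(L² − r² sin²θ); with ω constant, a = ω²·d²x/dθ².
d²x/dθ² = −r cosθ − r²(cos2θ)/√u − r⁴ sin²2θ/(4u^{3/2}),  u = L² − r² sin²θ = 0.339244 m².
Substituting r = 0.1251 m, L = 0.5956 m, θ = 84.3°: d²x/dθ² = +0.013902 m.
a = ω²·d²x/dθ² = (21.36)²·(+0.013902) = +6.3446 m/s²;  |a| = 6.3446 m/s².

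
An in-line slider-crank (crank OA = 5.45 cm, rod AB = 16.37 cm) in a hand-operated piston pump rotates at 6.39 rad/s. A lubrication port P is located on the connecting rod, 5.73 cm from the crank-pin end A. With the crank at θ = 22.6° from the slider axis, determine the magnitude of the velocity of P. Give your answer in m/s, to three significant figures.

0.256

ω = 6.39 rad/s.  Crank-pin speed |V_A| = rω = 0.34825 m/s, perpendicular to OA.
Rod angle: sinφ = −(r/L) sinθ ⇒ φ = -7.351°; ω_rod = −rω cosθ/√(L²−r²sin²θ) = -1.9803 rad/s.
V_P = V_A + ω_rod × AP, with AP = 0.0573 m along the rod.
Components: V_Px = −rω sinθ − a·ω_rod·sinφ = -0.14835 m/s;  V_Py = rω cosθ + a·ω_rod·cosφ = +0.20897 m/s.
|V_P| = √(V_Px² + V_Py²) = 0.25628 m/s.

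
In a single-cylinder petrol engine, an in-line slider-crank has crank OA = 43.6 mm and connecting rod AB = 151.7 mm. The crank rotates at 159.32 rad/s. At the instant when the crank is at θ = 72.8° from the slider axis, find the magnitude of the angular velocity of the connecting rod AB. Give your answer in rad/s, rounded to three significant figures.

ω = 159.3 rad/s
The rod makes angle φ with the slider axis where L sinφ = r sinθ; differentiating, L cosφ·φ̇ = r ω cosθ.
L cosφ = √(L² − r² sin²θ) = 0.14587 m.
|ω_rod| = r ω |cosθ| / √(L² − r² sin²θ) = 0.0436·159.3·0.29571/0.14587 = 14.082 rad/s.

14.1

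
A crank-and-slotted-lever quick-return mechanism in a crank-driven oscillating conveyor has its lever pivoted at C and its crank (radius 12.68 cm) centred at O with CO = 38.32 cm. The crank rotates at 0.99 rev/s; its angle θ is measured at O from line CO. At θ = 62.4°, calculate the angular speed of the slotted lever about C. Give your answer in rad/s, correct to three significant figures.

ω = 6.22 rad/s (from 0.99 rev/s).
Crank pin A relative to C: A = (d + r cosθ, r sinθ); lever angle φ = atan2(r sinθ, d + r cosθ).
Differentiating tanφ: φ̇ = rω(d cosθ + r)/(d² + r² + 2dr cosθ).
d² + r² + 2dr cosθ = |CA|² = 0.207943 m²;  d cosθ + r = +0.30434 m.
|ω_lever| = |0.1268·6.22·+0.30434| / 0.207943 = 1.1544 rad/s.

1.15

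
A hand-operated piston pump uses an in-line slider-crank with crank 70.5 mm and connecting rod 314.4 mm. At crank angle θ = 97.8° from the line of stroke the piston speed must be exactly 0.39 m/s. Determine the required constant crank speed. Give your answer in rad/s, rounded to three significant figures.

For an in-line slider-crank, |v_piston| = rω|sinθ|·[1 + r cosθ/√(L² − r² sin²θ)].
With r = 0.0705 m, L = 0.3144 m, θ = 97.8°: the bracketed kinematic factor |dx/dθ| = 0.067668 m.
ω = v/|dx/dθ| = 0.39/0.067668 = 5.7635 rad/s.

5.76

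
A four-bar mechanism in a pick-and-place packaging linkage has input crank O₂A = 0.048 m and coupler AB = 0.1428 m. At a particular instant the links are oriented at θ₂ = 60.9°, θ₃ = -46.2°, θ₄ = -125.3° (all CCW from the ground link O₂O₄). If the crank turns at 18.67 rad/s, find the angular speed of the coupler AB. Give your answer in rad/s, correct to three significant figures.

0.690

ω₂ = 18.67 rad/s
Differentiating the loop-closure r₂e^{iθ₂}+r₃e^{iθ₃}=r₁+r₄e^{iθ₄} gives r₂ω₂e^{iθ₂}+r₃ω₃e^{iθ₃}=r₄ω₄e^{iθ₄}.
Eliminating the other unknown: ω₃ = r₂ω₂ sin(θ₄−θ₂) / [r₃ sin(θ₃−θ₄)].
Numerator sine = +0.10800; denominator sine = +0.98196.
Result = 0.048·18.67·(+0.10800) / (0.1428·(+0.98196)) = +0.69022 rad/s; magnitude 0.69022 rad/s.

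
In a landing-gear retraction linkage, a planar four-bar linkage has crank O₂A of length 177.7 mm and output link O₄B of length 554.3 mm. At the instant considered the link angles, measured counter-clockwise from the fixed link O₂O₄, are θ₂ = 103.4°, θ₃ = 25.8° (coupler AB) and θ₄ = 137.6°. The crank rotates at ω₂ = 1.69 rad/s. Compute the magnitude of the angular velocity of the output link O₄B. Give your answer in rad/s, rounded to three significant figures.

0.570

ω₂ = 1.69 rad/s
Differentiating the loop-closure r₂e^{iθ₂}+r₃e^{iθ₃}=r₁+r₄e^{iθ₄} gives r₂ω₂e^{iθ₂}+r₃ω₃e^{iθ₃}=r₄ω₄e^{iθ₄}.
Eliminating the other unknown: ω₄ = r₂ω₂ sin(θ₂−θ₃) / [r₄ sin(θ₄−θ₃)].
Numerator sine = +0.97667; denominator sine = +0.92849.
Result = 0.1777·1.69·(+0.97667) / (0.5543·(+0.92849)) = +0.56991 rad/s; magnitude 0.56991 rad/s.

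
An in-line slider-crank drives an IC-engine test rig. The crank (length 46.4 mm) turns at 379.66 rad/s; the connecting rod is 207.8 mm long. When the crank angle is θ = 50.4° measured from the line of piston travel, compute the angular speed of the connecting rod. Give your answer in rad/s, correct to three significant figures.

54.9

ω = 379.7 rad/s
The rod makes angle φ with the slider axis where L sinφ = r sinθ; differentiating, L cosφ·φ̇ = r ω cosθ.
L cosφ = √(L² − r² sin²θ) = 0.2047 m.
|ω_rod| = r ω |cosθ| / √(L² − r² sin²θ) = 0.0464·379.7·0.63742/0.2047 = 54.856 rad/s.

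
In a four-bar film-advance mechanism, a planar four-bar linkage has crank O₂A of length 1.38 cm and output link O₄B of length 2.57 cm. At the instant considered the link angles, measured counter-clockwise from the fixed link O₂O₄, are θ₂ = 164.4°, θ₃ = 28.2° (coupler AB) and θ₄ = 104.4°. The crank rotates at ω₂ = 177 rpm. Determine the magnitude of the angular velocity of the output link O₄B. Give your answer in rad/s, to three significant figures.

7.09

ω₂ = 18.54 rad/s (from 177 rpm).
Differentiating the loop-closure r₂e^{iθ₂}+r₃e^{iθ₃}=r₁+r₄e^{iθ₄} gives r₂ω₂e^{iθ₂}+r₃ω₃e^{iθ₃}=r₄ω₄e^{iθ₄}.
Eliminating the other unknown: ω₄ = r₂ω₂ sin(θ₂−θ₃) / [r₄ sin(θ₄−θ₃)].
Numerator sine = +0.69214; denominator sine = +0.97113.
Result = 0.0138·18.54·(+0.69214) / (0.0257·(+0.97113)) = +7.0936 rad/s; magnitude 7.0936 rad/s.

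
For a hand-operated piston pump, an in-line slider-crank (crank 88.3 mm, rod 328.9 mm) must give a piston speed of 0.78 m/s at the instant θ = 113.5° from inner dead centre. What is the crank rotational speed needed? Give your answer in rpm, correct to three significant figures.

103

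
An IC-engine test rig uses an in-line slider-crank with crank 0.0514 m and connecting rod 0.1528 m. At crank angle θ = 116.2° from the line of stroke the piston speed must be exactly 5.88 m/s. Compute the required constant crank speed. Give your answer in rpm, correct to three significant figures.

For an in-line slider-crank, |v_piston| = rω|sinθ|·[1 + r cosθ/√(L² − r² sin²θ)].
With r = 0.0514 m, L = 0.1528 m, θ = 116.2°: the bracketed kinematic factor |dx/dθ| = 0.038935 m.
ω = v/|dx/dθ| = 5.88/0.038935 = 151.02 rad/s.
N = 60ω/(2π) = 1442.2 rpm.

1440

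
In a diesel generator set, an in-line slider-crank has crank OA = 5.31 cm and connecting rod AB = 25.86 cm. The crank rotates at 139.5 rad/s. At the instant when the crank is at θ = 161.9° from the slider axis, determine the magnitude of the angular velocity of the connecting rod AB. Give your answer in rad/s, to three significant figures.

ω = 139.5 rad/s
The rod makes angle φ with the slider axis where L sinφ = r sinθ; differentiating, L cosφ·φ̇ = r ω cosθ.
L cosφ = √(L² − r² sin²θ) = 0.25807 m.
|ω_rod| = r ω |cosθ| / √(L² − r² sin²θ) = 0.0531·139.5·0.95052/0.25807 = 27.283 rad/s.

27.3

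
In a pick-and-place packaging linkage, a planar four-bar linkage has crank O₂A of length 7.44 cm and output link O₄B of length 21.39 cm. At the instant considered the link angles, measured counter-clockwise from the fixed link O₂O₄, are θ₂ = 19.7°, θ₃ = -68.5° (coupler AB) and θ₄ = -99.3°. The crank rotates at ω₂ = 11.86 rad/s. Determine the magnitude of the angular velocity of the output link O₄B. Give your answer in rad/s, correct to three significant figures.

8.05

ω₂ = 11.86 rad/s
Differentiating the loop-closure r₂e^{iθ₂}+r₃e^{iθ₃}=r₁+r₄e^{iθ₄} gives r₂ω₂e^{iθ₂}+r₃ω₃e^{iθ₃}=r₄ω₄e^{iθ₄}.
Eliminating the other unknown: ω₄ = r₂ω₂ sin(θ₂−θ₃) / [r₄ sin(θ₄−θ₃)].
Numerator sine = +0.99951; denominator sine = -0.51204.
Result = 0.0744·11.86·(+0.99951) / (0.2139·(-0.51204)) = -8.0524 rad/s; magnitude 8.0524 rad/s.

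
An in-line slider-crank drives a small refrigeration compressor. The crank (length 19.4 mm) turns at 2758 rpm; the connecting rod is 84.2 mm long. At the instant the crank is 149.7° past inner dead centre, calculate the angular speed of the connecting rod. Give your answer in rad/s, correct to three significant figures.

ω = 288.8 rad/s (converted from 2758 rpm).
The rod makes angle φ with the slider axis where L sinφ = r sinθ; differentiating, L cosφ·φ̇ = r ω cosθ.
L cosφ = √(L² − r² sin²θ) = 0.083629 m.
|ω_rod| = r ω |cosθ| / √(L² − r² sin²θ) = 0.0194·288.8·0.86340/0.083629 = 57.846 rad/s.

57.8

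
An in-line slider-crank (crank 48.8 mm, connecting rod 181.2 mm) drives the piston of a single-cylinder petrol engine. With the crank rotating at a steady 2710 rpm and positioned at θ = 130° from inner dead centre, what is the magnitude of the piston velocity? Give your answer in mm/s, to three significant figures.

ω = 2π·2710/60 = 283.8 rad/s
For an in-line slider-crank, x = r cosθ + √(L² − r² sin²θ), so v = −rω sinθ·[1 + r cosθ/√(L² − r² sin²θ)].
With r = 0.0488 m, L = 0.1812 m, θ = 130°: √(L² − r² sin²θ) = 0.1773 m.
v = −0.0488·283.8·0.76604·[1 + 0.0488·-0.64279/0.1773] = -8.732 m/s.
|v| = 8.732 m/s = 8732 mm/s.

8730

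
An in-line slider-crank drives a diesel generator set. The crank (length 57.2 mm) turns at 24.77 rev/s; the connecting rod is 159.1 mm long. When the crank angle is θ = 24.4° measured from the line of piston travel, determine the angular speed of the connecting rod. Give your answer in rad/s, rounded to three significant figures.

51.5

ω = 155.6 rad/s (converted from 24.77 rev/s).
The rod makes angle φ with the slider axis where L sinφ = r sinθ; differentiating, L cosφ·φ̇ = r ω cosθ.
L cosφ = √(L² − r² sin²θ) = 0.15734 m.
|ω_rod| = r ω |cosθ| / √(L² − r² sin²θ) = 0.0572·155.6·0.91068/0.15734 = 51.528 rad/s.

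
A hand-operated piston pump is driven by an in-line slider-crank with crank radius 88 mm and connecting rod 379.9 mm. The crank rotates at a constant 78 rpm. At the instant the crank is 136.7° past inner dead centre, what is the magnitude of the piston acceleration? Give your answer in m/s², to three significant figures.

4.17

ω = 2π·78/60 = 8.168 rad/s
x(θ) = r cosθ + √(L² − r² sin²θ); with ω constant, a = ω²·d²x/dθ².
d²x/dθ² = −r cosθ − r²(cos2θ)/√u − r⁴ sin²2θ/(4u^{3/2}),  u = L² − r² sin²θ = 0.140682 m².
Substituting r = 0.088 m, L = 0.3799 m, θ = 136.7°: d²x/dθ² = +0.062536 m.
a = ω²·d²x/dθ² = (8.168)²·(+0.062536) = +4.1723 m/s²;  |a| = 4.1723 m/s².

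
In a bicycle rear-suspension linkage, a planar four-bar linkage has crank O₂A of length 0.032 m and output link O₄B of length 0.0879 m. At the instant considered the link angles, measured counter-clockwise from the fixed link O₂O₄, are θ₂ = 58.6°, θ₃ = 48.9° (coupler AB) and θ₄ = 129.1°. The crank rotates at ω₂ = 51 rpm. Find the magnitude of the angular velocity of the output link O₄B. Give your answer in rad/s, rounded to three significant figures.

0.332

ω₂ = 5.341 rad/s (from 51 rpm).
Differentiating the loop-closure r₂e^{iθ₂}+r₃e^{iθ₃}=r₁+r₄e^{iθ₄} gives r₂ω₂e^{iθ₂}+r₃ω₃e^{iθ₃}=r₄ω₄e^{iθ₄}.
Eliminating the other unknown: ω₄ = r₂ω₂ sin(θ₂−θ₃) / [r₄ sin(θ₄−θ₃)].
Numerator sine = +0.16849; denominator sine = +0.98541.
Result = 0.032·5.341·(+0.16849) / (0.0879·(+0.98541)) = +0.33244 rad/s; magnitude 0.33244 rad/s.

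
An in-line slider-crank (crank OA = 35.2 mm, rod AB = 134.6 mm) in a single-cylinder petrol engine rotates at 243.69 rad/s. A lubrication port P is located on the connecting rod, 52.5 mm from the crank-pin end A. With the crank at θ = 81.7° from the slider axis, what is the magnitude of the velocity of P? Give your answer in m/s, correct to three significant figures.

ω = 243.7 rad/s.  Crank-pin speed |V_A| = rω = 8.5779 m/s, perpendicular to OA.
Rod angle: sinφ = −(r/L) sinθ ⇒ φ = -14.997°; ω_rod = −rω cosθ/√(L²−r²sin²θ) = -9.5241 rad/s.
V_P = V_A + ω_rod × AP, with AP = 0.0525 m along the rod.
Components: V_Px = −rω sinθ − a·ω_rod·sinφ = -8.6174 m/s;  V_Py = rω cosθ + a·ω_rod·cosφ = +0.75529 m/s.
|V_P| = √(V_Px² + V_Py²) = 8.6505 m/s.

8.65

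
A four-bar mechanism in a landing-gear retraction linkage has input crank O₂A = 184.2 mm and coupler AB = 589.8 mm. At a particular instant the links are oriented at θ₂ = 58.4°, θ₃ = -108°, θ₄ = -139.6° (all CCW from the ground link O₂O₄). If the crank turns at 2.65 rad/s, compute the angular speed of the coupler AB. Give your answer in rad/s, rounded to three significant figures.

0.488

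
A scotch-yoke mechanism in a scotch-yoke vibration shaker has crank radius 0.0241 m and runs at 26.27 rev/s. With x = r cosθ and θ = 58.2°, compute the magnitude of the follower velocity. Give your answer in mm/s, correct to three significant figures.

ω = 165.1 rad/s (from 26.27 rev/s).
x = r cosθ ⇒ ẋ = −rω sinθ.
|v| = rω|sinθ| = 0.0241·165.1·|sin 58.2°| = 3.3808 m/s = 3380.8 mm/s.

3380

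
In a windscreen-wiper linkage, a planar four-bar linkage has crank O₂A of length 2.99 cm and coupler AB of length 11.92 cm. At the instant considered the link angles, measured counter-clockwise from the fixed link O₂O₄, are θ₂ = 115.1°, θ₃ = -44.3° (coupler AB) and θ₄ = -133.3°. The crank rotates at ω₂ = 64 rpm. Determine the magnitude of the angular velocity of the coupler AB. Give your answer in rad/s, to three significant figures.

ω₂ = 6.702 rad/s (from 64 rpm).
Differentiating the loop-closure r₂e^{iθ₂}+r₃e^{iθ₃}=r₁+r₄e^{iθ₄} gives r₂ω₂e^{iθ₂}+r₃ω₃e^{iθ₃}=r₄ω₄e^{iθ₄}.
Eliminating the other unknown: ω₃ = r₂ω₂ sin(θ₄−θ₂) / [r₃ sin(θ₃−θ₄)].
Numerator sine = +0.92978; denominator sine = +0.99985.
Result = 0.0299·6.702·(+0.92978) / (0.1192·(+0.99985)) = +1.5633 rad/s; magnitude 1.5633 rad/s.

1.56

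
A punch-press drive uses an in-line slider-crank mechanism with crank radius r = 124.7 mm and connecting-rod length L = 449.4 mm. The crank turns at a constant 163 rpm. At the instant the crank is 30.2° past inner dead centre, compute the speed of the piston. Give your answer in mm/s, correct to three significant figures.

1330

ω = 2π·163/60 = 17.07 rad/s
For an in-line slider-crank, x = r cosθ + √(L² − r² sin²θ), so v = −rω sinθ·[1 + r cosθ/√(L² − r² sin²θ)].
With r = 0.1247 m, L = 0.4494 m, θ = 30.2°: √(L² − r² sin²θ) = 0.445 m.
v = −0.1247·17.07·0.50302·[1 + 0.1247·0.86427/0.445] = -1.33 m/s.
|v| = 1.33 m/s = 1330 mm/s.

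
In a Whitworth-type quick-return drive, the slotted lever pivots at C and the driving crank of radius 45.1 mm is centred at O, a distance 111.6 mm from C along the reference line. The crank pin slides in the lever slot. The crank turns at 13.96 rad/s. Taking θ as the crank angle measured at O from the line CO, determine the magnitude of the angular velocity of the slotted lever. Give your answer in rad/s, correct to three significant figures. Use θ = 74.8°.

2.73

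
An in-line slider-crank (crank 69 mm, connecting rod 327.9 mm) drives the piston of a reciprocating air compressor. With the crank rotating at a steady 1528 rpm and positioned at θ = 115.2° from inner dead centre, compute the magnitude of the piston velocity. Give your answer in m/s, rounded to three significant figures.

ω = 2π·1528/60 = 160 rad/s
For an in-line slider-crank, x = r cosθ + √(L² − r² sin²θ), so v = −rω sinθ·[1 + r cosθ/√(L² − r² sin²θ)].
With r = 0.069 m, L = 0.3279 m, θ = 115.2°: √(L² − r² sin²θ) = 0.3219 m.
v = −0.069·160·0.90483·[1 + 0.069·-0.42578/0.3219] = -9.0783 m/s.
|v| = 9.0783 m/s.

9.08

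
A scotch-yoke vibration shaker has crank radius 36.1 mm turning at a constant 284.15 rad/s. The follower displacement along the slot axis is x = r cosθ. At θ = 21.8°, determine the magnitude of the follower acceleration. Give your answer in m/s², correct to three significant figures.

2710

ω = 284.1 rad/s
x = r cosθ ⇒ ẍ = −rω² cosθ (ω constant).
|a| = rω²|cosθ| = 0.0361·(284.1)²·|cos 21.8°| = 2706.3 m/s².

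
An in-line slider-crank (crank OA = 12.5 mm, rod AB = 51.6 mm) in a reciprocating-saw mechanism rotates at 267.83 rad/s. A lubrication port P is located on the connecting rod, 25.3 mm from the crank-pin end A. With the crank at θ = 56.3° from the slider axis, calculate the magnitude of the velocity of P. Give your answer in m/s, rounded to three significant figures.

3.12

ω = 267.8 rad/s.  Crank-pin speed |V_A| = rω = 3.3479 m/s, perpendicular to OA.
Rod angle: sinφ = −(r/L) sinθ ⇒ φ = -11.627°; ω_rod = −rω cosθ/√(L²−r²sin²θ) = -36.753 rad/s.
V_P = V_A + ω_rod × AP, with AP = 0.0253 m along the rod.
Components: V_Px = −rω sinθ − a·ω_rod·sinφ = -2.9727 m/s;  V_Py = rω cosθ + a·ω_rod·cosφ = +0.94677 m/s.
|V_P| = √(V_Px² + V_Py²) = 3.1198 m/s.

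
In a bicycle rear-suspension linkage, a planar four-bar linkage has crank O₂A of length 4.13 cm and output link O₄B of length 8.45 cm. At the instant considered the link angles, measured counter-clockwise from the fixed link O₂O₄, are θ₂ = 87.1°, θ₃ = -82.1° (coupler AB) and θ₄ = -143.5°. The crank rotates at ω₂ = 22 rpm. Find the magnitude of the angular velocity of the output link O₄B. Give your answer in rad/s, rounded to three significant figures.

0.240

ω₂ = 2.304 rad/s (from 22 rpm).
Differentiating the loop-closure r₂e^{iθ₂}+r₃e^{iθ₃}=r₁+r₄e^{iθ₄} gives r₂ω₂e^{iθ₂}+r₃ω₃e^{iθ₃}=r₄ω₄e^{iθ₄}.
Eliminating the other unknown: ω₄ = r₂ω₂ sin(θ₂−θ₃) / [r₄ sin(θ₄−θ₃)].
Numerator sine = +0.18738; denominator sine = -0.87798.
Result = 0.0413·2.304·(+0.18738) / (0.0845·(-0.87798)) = -0.24032 rad/s; magnitude 0.24032 rad/s.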